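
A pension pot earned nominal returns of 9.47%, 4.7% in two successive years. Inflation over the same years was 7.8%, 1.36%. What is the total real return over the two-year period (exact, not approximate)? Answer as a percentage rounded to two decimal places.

Compound the nominal returns: 1.0947 × 1.0470 = 1.146151.
Compound inflation: 1.0780 × 1.0136 = 1.092661.
Deflate: 1.146151 / 1.092661 = 1.048954.
Total real return = 1.048954 − 1 → 4.90%.

4.90%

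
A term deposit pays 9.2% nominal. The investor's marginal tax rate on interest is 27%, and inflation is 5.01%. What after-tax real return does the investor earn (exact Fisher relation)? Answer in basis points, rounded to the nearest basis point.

After-tax nominal return = 9.2% × (1 − 0.27) = 6.7160%.
1 + r = 1.06716 / 1.05010 = 1.016246
After-tax real rate = 1.016246 − 1 → 162 basis points.

162 basis points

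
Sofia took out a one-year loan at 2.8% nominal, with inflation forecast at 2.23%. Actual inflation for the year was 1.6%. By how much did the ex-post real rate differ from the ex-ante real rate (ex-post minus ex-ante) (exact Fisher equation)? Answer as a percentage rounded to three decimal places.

Ex-ante: (1 + 0.0280)/(1 + 0.0223) − 1 = 0.55757%
Ex-post: (1 + 0.0280)/(1 + 0.0160) − 1 = 1.18110%
Difference (ex-post − ex-ante) = 0.62354% → 0.624%.

0.624%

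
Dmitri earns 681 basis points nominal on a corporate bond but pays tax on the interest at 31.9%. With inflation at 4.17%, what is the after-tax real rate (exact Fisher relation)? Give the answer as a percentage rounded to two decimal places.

0.45%

After-tax nominal return = 6.81% × (1 − 0.319) = 4.63761%.
1 + r = 1.0463761 / 1.04170 = 1.004489
After-tax real rate = 1.004489 − 1 → 0.45%.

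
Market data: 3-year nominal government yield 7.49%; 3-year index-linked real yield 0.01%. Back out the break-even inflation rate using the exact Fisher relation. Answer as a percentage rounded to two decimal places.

(1 + π) = (1 + i)/(1 + r) = 1.07490 / 1.00010 = 1.074793
Break-even inflation = 1.074793 − 1 → 7.48%.

7.48%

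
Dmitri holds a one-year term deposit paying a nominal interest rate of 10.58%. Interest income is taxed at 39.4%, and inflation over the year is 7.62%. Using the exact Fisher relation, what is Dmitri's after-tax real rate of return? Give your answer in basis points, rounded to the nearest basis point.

After-tax nominal return = 10.58% × (1 − 0.394) = 6.41148%.
1 + r = 1.0641148 / 1.07620 = 0.988770
After-tax real rate = 0.988770 − 1 → -112 basis points.

-112 basis points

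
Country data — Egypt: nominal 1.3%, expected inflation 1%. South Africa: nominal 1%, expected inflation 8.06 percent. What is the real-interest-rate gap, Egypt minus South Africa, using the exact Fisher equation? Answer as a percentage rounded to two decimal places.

6.83%

Egypt: (1 + 0.0130)/(1 + 0.0100) − 1 = 0.2970%
South Africa: (1 + 0.0100)/(1 + 0.0806) − 1 = -6.5334%
Differential = 0.2970% − (-6.5334%) = 6.8304% → 6.83%.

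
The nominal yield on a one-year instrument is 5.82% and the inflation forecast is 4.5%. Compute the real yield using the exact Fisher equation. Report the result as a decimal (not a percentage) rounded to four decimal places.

1 + r = 1.05820 / 1.04500 = 1.012632
r = 1.012632 − 1 = 1.2632%, i.e. 0.0126.

0.0126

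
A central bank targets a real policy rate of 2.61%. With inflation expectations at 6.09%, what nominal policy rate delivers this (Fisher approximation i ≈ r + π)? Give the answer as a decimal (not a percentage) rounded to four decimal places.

0.0870

i ≈ r + π = 2.61% + 6.09% = 0.0870.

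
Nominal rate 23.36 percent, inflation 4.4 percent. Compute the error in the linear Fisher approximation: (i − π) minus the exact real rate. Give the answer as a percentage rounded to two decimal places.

Approximate: r ≈ 23.360% − 4.400% = 18.9600%
Exact: (1 + 0.2336)/(1 + 0.0440) − 1 = 18.1609%
Error = 18.9600% − 18.1609% = 0.7991% → 0.80%.

0.80%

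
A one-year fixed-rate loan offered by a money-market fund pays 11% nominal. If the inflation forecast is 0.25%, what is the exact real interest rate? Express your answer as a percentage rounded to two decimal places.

10.72%

1 + r = 1.11000 / 1.00250 = 1.107232
r = 1.107232 − 1 = 10.7232%, i.e. 10.72%.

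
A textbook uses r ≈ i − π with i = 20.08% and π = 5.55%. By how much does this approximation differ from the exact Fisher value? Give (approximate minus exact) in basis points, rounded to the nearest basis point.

76 basis points

Approximate: r ≈ 20.080% − 5.550% = 14.5300%
Exact: (1 + 0.2008)/(1 + 0.0555) − 1 = 13.7660%
Error = 14.5300% − 13.7660% = 0.7640% → 76 basis points.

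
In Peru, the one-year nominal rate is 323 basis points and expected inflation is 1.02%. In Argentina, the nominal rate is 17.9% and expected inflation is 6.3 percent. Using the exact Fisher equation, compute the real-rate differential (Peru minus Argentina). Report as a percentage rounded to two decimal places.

-8.72%

Peru: (1 + 0.0323)/(1 + 0.0102) − 1 = 2.1877%
Argentina: (1 + 0.1790)/(1 + 0.0630) − 1 = 10.9125%
Differential = 2.1877% − 10.9125% = -8.7248% → -8.72%.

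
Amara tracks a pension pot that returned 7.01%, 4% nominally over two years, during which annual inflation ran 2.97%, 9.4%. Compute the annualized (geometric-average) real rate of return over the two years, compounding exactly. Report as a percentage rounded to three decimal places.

-0.605%

Compound the nominal returns: 1.0701 × 1.0400 = 1.11290400.
Compound inflation: 1.0297 × 1.0940 = 1.12649180.
Deflate: 1.11290400 / 1.12649180 = 0.98793795.
Annualized real rate = 0.98793795^(1/2) − 1 = -0.6049% → -0.605%.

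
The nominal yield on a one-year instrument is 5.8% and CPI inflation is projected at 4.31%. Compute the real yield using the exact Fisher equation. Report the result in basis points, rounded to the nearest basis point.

143 basis points

By the Fisher identity, 1 + r = (1 + i)/(1 + π).
1 + r = 1.05800 / 1.04310 = 1.014284
r = 1.014284 − 1 = 1.4284%, i.e. 143 basis points.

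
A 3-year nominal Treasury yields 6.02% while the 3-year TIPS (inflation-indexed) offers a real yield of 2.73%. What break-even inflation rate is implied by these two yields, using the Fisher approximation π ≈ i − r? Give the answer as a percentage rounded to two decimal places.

π ≈ i − r = 6.02% − 2.73% → 3.29%.

3.29%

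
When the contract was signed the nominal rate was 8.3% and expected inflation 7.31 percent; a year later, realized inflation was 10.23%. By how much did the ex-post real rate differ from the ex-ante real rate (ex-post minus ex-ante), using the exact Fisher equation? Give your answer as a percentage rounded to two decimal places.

Ex-ante: (1 + 0.0830)/(1 + 0.0731) − 1 = 0.9226%
Ex-post: (1 + 0.0830)/(1 + 0.1023) − 1 = -1.7509%
Difference (ex-post − ex-ante) = -2.6734% → -2.67%.

-2.67%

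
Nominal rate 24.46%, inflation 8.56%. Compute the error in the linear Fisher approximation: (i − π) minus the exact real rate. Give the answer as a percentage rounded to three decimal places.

Approximate: r ≈ 24.460% − 8.560% = 15.9000%
Exact: (1 + 0.2446)/(1 + 0.0856) − 1 = 14.6463%
Error = 15.9000% − 14.6463% = 1.2537% → 1.254%.

1.254%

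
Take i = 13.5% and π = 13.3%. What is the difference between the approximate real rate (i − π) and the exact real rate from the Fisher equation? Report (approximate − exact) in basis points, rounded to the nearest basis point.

Approximate: r ≈ 13.500% − 13.300% = 0.2000%
Exact: (1 + 0.1350)/(1 + 0.1330) − 1 = 0.1765%
Error = 0.2000% − 0.1765% = 0.0235% → 2 basis points.

2 basis points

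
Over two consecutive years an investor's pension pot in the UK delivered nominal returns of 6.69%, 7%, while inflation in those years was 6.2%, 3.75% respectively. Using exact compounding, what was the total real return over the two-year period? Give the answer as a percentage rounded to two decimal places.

Compound the nominal returns: 1.0669 × 1.0700 = 1.141583.
Compound inflation: 1.0620 × 1.0375 = 1.101825.
Deflate: 1.141583 / 1.101825 = 1.036084.
Total real return = 1.036084 − 1 → 3.61%.

3.61%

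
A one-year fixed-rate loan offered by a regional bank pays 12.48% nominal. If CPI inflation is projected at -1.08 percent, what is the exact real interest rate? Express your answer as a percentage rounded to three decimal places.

By the Fisher equation, 1 + r = (1 + i)/(1 + π).
1 + r = 1.12480 / 0.98920 = 1.137080
r = 1.137080 − 1 = 13.7080%, i.e. 13.708%.

13.708%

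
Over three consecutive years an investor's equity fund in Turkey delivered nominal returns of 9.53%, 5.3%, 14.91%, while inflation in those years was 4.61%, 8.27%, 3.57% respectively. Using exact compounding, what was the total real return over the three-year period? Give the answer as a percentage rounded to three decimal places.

Compound the nominal returns: 1.0953 × 1.0530 × 1.1491 = 1.325316.
Compound inflation: 1.0461 × 1.0827 × 1.0357 = 1.173047.
Deflate: 1.325316 / 1.173047 = 1.129806.
Total real return = 1.129806 − 1 → 12.981%.

12.981%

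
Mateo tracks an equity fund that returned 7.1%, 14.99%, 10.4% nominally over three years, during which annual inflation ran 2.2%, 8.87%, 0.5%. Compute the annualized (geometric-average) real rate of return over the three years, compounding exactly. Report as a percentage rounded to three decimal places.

6.733%

Compound the nominal returns: 1.0710 × 1.1499 × 1.1040 = 1.35962336.
Compound inflation: 1.0220 × 1.0887 × 1.0050 = 1.11821466.
Deflate: 1.35962336 / 1.11821466 = 1.21588762.
Annualized real rate = 1.21588762^(1/3) − 1 = 6.7328% → 6.733%.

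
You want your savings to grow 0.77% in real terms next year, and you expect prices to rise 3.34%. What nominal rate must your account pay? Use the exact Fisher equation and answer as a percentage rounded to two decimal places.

4.14%

(1 + i) = (1 + r)(1 + π) = 1.00770 × 1.03340 = 1.04135718
i = 1.04135718 − 1, so the required nominal rate is 4.14%.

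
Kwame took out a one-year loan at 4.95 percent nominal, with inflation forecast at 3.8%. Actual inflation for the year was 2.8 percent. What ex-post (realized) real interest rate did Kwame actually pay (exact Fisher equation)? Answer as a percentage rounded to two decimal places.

2.09%

Ex-post: (1 + 0.0495)/(1 + 0.0280) − 1 = 2.0914%
So the realized real rate is 2.09%.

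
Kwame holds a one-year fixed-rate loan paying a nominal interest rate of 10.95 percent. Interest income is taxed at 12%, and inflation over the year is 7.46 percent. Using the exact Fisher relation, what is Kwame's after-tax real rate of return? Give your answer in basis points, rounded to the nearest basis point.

202 basis points

After-tax nominal return = 10.95% × (1 − 0.12) = 9.6360%.
1 + r = 1.09636 / 1.07460 = 1.020249
After-tax real rate = 1.020249 − 1 → 202 basis points.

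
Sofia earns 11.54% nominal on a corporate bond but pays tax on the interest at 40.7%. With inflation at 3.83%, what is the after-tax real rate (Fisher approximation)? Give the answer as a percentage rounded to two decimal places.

After-tax nominal return = 11.54% × (1 − 0.407) = 6.84322%.
r ≈ 6.84322% − 3.83% → 3.01%.

3.01%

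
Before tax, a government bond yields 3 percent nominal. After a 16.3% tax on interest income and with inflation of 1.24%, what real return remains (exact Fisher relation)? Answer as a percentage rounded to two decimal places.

1.26%

After-tax nominal return = 3% × (1 − 0.163) = 2.5110%.
1 + r = 1.02511 / 1.01240 = 1.012554
After-tax real rate = 1.012554 − 1 → 1.26%.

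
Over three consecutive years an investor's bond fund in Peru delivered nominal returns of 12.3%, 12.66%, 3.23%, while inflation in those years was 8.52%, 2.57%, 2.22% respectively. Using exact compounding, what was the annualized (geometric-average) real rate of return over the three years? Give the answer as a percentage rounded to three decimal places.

4.704%

Nominal growth factor = 1.1230 × 1.1266 × 1.0323 = 1.30603685
Price-level growth factor = 1.0852 × 1.0257 × 1.0222 = 1.13780023
Real growth factor = 1.30603685 / 1.13780023 = 1.14786130
Annualized real rate = 1.14786130^(1/3) − 1 = 4.7040% → 4.704%.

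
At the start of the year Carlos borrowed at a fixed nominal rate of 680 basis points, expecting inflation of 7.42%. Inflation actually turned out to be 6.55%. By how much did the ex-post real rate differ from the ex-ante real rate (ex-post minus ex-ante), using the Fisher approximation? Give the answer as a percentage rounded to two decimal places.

Ex-ante: 6.8% − 7.42% = -0.620%
Ex-post: 6.8% − 6.55% = 0.250%
Difference (ex-post − ex-ante) = 0.8700% → 0.87%.

0.87%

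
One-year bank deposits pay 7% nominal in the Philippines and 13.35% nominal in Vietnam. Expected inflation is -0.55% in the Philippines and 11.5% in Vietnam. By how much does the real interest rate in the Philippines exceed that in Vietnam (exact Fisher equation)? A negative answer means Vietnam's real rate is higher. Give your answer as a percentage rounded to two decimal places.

The Philippines: (1 + 0.0700)/(1 − 0.0055) − 1 = 7.5918%
Vietnam: (1 + 0.1335)/(1 + 0.1150) − 1 = 1.6592%
Differential = 7.5918% − 1.6592% = 5.9326% → 5.93%.

5.93%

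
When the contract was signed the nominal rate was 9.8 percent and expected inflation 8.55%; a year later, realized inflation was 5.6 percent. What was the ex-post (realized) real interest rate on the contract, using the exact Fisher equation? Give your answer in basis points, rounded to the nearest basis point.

Ex-post: (1 + 0.0980)/(1 + 0.0560) − 1 = 3.9773%
So the realized real rate is 398 basis points.

398 basis points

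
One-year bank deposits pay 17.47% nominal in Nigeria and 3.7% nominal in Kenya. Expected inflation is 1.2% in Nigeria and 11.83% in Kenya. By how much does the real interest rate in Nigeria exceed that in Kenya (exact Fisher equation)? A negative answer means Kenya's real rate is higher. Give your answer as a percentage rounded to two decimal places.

Nigeria: (1 + 0.1747)/(1 + 0.0120) − 1 = 16.0771%
Kenya: (1 + 0.0370)/(1 + 0.1183) − 1 = -7.2700%
Differential = 16.0771% − (-7.2700%) = 23.3470% → 23.35%.

23.35%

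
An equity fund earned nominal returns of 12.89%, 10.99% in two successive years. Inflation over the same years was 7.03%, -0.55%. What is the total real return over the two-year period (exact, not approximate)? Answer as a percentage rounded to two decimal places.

17.71%

Compound the nominal returns: 1.1289 × 1.1099 = 1.252966.
Compound inflation: 1.0703 × 0.9945 = 1.064413.
Deflate: 1.252966 / 1.064413 = 1.177142.
Total real return = 1.177142 − 1 → 17.71%.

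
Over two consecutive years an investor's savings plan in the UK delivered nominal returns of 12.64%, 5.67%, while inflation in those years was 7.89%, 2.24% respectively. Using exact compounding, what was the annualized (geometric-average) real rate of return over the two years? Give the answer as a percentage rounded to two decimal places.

Compound the nominal returns: 1.1264 × 1.0567 = 1.19026688.
Compound inflation: 1.0789 × 1.0224 = 1.10306736.
Deflate: 1.19026688 / 1.10306736 = 1.07905185.
Annualized real rate = 1.07905185^(1/2) − 1 = 3.8774% → 3.88%.

3.88%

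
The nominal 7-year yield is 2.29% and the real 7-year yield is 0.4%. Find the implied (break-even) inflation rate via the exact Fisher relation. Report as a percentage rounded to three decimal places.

(1 + π) = (1 + i)/(1 + r) = 1.02290 / 1.00400 = 1.0188247
Break-even inflation = 1.0188247 − 1 → 1.882%.

1.882%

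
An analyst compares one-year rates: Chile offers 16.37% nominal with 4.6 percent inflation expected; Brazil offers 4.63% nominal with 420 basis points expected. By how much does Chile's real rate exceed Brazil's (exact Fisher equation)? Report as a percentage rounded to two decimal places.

Chile: (1 + 0.1637)/(1 + 0.0460) − 1 = 11.2524%
Brazil: (1 + 0.0463)/(1 + 0.0420) − 1 = 0.4127%
Differential = 11.2524% − 0.4127% = 10.8397% → 10.84%.

10.84%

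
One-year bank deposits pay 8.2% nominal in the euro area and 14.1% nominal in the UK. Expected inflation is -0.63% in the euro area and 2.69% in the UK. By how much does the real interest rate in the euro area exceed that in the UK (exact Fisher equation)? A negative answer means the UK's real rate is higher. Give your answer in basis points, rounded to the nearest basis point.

The euro area: (1 + 0.0820)/(1 − 0.0063) − 1 = 8.8860%
The UK: (1 + 0.1410)/(1 + 0.0269) − 1 = 11.1111%
Differential = 8.8860% − 11.1111% = -2.2251% → -223 basis points.

-223 basis points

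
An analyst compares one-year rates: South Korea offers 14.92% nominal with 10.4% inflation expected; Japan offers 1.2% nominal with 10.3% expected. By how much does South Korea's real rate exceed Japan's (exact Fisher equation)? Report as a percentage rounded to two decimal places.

South Korea: (1 + 0.1492)/(1 + 0.1040) − 1 = 4.0942%
Japan: (1 + 0.0120)/(1 + 0.1030) − 1 = -8.2502%
Differential = 4.0942% − (-8.2502%) = 12.3444% → 12.34%.

12.34%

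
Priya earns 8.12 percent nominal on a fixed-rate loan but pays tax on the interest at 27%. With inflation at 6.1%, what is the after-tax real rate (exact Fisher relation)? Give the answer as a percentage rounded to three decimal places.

After-tax nominal return = 8.12% × (1 − 0.27) = 5.9276%.
1 + r = 1.059276 / 1.06100 = 0.9983751
After-tax real rate = 0.9983751 − 1 → -0.162%.

-0.162%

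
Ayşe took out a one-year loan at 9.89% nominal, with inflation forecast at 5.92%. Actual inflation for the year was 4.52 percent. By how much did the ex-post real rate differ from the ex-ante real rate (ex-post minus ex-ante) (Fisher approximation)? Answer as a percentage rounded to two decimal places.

1.40%

Ex-ante: 9.89% − 5.92% = 3.970%
Ex-post: 9.89% − 4.52% = 5.370%
Difference (ex-post − ex-ante) = 1.4000% → 1.40%.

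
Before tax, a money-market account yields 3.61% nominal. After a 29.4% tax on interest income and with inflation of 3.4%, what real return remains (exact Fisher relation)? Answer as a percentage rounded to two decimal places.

-0.82%

After-tax nominal return = 3.61% × (1 − 0.294) = 2.54866%.
1 + r = 1.0254866 / 1.03400 = 0.991767
After-tax real rate = 0.991767 − 1 → -0.82%.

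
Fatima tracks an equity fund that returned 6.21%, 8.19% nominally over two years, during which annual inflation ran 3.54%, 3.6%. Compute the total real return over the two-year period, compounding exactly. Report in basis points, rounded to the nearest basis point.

712 basis points

Nominal growth factor = 1.0621 × 1.0819 = 1.149086
Price-level growth factor = 1.0354 × 1.0360 = 1.072674
Real growth factor = 1.149086 / 1.072674 = 1.071235
Total real return = 1.071235 − 1 → 712 basis points.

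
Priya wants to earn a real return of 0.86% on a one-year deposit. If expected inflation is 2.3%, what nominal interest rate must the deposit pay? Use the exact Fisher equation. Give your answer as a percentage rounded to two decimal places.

(1 + i) = (1 + r)(1 + π) = 1.00860 × 1.02300 = 1.0317978
i = 1.0317978 − 1, so the required nominal rate is 3.18%.

3.18%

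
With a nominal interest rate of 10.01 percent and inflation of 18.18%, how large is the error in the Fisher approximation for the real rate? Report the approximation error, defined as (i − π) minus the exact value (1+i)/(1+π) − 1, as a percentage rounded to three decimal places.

Approximate: r ≈ 10.010% − 18.180% = -8.1700%
Exact: (1 + 0.1001)/(1 + 0.1818) − 1 = -6.9132%
Error = -8.1700% − (-6.9132%) = -1.2568% → -1.257%.

-1.257%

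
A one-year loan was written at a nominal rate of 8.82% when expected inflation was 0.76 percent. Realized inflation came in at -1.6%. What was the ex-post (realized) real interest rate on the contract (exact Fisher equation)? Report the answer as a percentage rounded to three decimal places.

Ex-post: (1 + 0.0882)/(1 − 0.0160) − 1 = 10.5894%
So the realized real rate is 10.589%.

10.589%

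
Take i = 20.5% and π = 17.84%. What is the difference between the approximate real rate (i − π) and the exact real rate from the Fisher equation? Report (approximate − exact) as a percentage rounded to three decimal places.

0.403%

Approximate: r ≈ 20.500% − 17.840% = 2.6600%
Exact: (1 + 0.2050)/(1 + 0.1784) − 1 = 2.2573%
Error = 2.6600% − 2.2573% = 0.4027% → 0.403%.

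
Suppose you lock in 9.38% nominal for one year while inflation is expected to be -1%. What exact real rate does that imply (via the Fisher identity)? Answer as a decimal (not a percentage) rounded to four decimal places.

1 + r = 1.09380 / 0.99000 = 1.104848
r = 1.104848 − 1 = 10.4848%, i.e. 0.1048.

0.1048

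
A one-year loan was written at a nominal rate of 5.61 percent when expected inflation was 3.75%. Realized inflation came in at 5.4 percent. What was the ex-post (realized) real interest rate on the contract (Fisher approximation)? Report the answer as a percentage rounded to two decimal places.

0.21%

Ex-post: 5.61% − 5.4% = 0.210%
So the realized real rate is 0.21%.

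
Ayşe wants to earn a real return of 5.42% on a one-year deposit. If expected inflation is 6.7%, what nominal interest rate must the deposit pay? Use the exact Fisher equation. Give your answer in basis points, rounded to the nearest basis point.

1248 basis points

(1 + i) = (1 + r)(1 + π) = 1.05420 × 1.06700 = 1.1248314
i = 1.1248314 − 1, so the required nominal rate is 1248 basis points.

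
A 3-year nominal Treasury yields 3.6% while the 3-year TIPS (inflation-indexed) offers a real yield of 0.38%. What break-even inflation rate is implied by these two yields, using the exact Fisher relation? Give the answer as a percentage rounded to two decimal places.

(1 + π) = (1 + i)/(1 + r) = 1.03600 / 1.00380 = 1.032078
Break-even inflation = 1.032078 − 1 → 3.21%.

3.21%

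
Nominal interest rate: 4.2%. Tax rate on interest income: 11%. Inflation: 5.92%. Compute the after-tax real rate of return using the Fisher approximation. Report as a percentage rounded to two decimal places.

-2.18%

After-tax nominal return = 4.2% × (1 − 0.11) = 3.7380%.
r ≈ 3.7380% − 5.92% → -2.18%.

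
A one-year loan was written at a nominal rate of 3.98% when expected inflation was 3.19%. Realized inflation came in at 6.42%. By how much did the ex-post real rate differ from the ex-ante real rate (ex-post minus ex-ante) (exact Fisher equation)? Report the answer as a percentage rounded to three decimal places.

Ex-ante: (1 + 0.0398)/(1 + 0.0319) − 1 = 0.7656%
Ex-post: (1 + 0.0398)/(1 + 0.0642) − 1 = -2.2928%
Difference (ex-post − ex-ante) = -3.0584% → -3.058%.

-3.058%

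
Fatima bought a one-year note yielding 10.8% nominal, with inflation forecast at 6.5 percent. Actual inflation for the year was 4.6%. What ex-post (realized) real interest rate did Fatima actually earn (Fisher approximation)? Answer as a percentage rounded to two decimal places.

Ex-post: 10.8% − 4.6% = 6.200%
So the realized real rate is 6.20%.

6.20%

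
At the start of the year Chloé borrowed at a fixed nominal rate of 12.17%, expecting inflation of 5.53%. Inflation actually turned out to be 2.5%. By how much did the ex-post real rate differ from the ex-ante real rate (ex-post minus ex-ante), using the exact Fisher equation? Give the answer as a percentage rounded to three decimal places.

Ex-ante: (1 + 0.1217)/(1 + 0.0553) − 1 = 6.2920%
Ex-post: (1 + 0.1217)/(1 + 0.0250) − 1 = 9.4341%
Difference (ex-post − ex-ante) = 3.1421% → 3.142%.

3.142%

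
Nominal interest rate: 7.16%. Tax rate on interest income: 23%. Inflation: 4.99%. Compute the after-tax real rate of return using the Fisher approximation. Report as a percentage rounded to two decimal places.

0.52%

After-tax nominal return = 7.16% × (1 − 0.23) = 5.5132%.
r ≈ 5.5132% − 4.99% → 0.52%.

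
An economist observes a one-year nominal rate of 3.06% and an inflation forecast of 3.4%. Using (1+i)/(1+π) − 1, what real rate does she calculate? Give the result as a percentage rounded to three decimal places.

1 + r = 1.03060 / 1.03400 = 0.996712
r = 0.996712 − 1 = -0.3288%, i.e. -0.329%.

-0.329%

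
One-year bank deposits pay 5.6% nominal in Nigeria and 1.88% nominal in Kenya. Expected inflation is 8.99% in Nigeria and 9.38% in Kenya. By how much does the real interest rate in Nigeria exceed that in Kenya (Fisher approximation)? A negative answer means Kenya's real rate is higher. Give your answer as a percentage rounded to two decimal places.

4.11%

Nigeria: 5.6% − 8.99% = -3.390%
Kenya: 1.88% − 9.38% = -7.500%
Differential = 4.110% → 4.11%.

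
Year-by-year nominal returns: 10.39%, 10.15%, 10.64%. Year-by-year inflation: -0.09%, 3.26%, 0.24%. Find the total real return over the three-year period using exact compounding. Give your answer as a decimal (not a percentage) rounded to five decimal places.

0.30090

Nominal growth factor = 1.1039 × 1.1015 × 1.1064 = 1.345322
Price-level growth factor = 0.9991 × 1.0326 × 1.0024 = 1.034147
Real growth factor = 1.345322 / 1.034147 = 1.300901
Total real return = 1.300901 − 1 → 0.30090.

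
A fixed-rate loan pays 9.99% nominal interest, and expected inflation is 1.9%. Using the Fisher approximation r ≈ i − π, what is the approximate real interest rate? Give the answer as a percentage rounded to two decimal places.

r ≈ i − π = 9.99% − 1.9% = 8.09%.

8.09%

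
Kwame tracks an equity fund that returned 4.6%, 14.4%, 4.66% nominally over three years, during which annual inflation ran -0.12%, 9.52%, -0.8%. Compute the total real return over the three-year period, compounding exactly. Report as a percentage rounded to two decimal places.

Compound the nominal returns: 1.0460 × 1.1440 × 1.0466 = 1.252387.
Compound inflation: 0.9988 × 1.0952 × 0.9920 = 1.085135.
Deflate: 1.252387 / 1.085135 = 1.154130.
Total real return = 1.154130 − 1 → 15.41%.

15.41%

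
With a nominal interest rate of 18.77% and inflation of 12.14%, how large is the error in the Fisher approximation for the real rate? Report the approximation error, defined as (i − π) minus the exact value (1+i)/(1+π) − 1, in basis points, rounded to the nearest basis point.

Approximate: r ≈ 18.770% − 12.140% = 6.6300%
Exact: (1 + 0.1877)/(1 + 0.1214) − 1 = 5.9123%
Error = 6.6300% − 5.9123% = 0.7177% → 72 basis points.

72 basis points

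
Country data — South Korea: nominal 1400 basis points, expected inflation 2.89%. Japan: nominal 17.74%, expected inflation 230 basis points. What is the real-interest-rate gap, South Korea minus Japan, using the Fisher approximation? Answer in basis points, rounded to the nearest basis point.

South Korea: 14% − 2.89% = 11.110%
Japan: 17.74% − 2.3% = 15.440%
Differential = -4.330% → -433 basis points.

-433 basis points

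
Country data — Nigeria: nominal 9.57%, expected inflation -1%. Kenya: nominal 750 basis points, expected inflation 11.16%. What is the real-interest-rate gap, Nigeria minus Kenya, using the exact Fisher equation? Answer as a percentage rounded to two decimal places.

13.97%

Nigeria: (1 + 0.0957)/(1 − 0.0100) − 1 = 10.6768%
Kenya: (1 + 0.0750)/(1 + 0.1116) − 1 = -3.2926%
Differential = 10.6768% − (-3.2926%) = 13.9693% → 13.97%.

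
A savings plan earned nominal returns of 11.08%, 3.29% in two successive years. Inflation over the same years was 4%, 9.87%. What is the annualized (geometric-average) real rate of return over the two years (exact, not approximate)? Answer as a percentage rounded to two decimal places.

Compound the nominal returns: 1.1108 × 1.0329 = 1.14734532.
Compound inflation: 1.0400 × 1.0987 = 1.14264800.
Deflate: 1.14734532 / 1.14264800 = 1.00411091.
Annualized real rate = 1.00411091^(1/2) − 1 = 0.2053% → 0.21%.

0.21%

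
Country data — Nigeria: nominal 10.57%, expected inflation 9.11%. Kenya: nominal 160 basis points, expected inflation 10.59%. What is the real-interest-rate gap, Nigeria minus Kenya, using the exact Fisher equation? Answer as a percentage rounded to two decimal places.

9.47%

Nigeria: (1 + 0.1057)/(1 + 0.0911) − 1 = 1.3381%
Kenya: (1 + 0.0160)/(1 + 0.1059) − 1 = -8.1291%
Differential = 1.3381% − (-8.1291%) = 9.4672% → 9.47%.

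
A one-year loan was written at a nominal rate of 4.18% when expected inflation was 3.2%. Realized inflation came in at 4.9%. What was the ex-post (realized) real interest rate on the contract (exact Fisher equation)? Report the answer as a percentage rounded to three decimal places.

Ex-post: (1 + 0.0418)/(1 + 0.0490) − 1 = -0.6864%
So the realized real rate is -0.686%.

-0.686%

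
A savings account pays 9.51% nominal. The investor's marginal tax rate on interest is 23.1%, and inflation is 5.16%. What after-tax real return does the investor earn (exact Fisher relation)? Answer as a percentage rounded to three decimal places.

After-tax nominal return = 9.51% × (1 − 0.231) = 7.31319%.
1 + r = 1.0731319 / 1.05160 = 1.0204754
After-tax real rate = 1.0204754 − 1 → 2.048%.

2.048%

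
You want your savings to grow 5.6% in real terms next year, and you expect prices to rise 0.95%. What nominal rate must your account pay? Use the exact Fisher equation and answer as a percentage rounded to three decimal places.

6.603%

(1 + i) = (1 + r)(1 + π) = 1.05600 × 1.00950 = 1.066032
i = 1.066032 − 1, so the required nominal rate is 6.603%.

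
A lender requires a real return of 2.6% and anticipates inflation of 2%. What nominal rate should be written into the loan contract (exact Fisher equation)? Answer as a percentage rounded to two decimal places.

(1 + i) = (1 + r)(1 + π) = 1.02600 × 1.02000 = 1.04652
i = 1.04652 − 1, so the required nominal rate is 4.65%.

4.65%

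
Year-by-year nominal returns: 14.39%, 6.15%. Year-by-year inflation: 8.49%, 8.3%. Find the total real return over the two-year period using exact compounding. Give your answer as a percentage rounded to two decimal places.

Nominal growth factor = 1.1439 × 1.0615 = 1.214250
Price-level growth factor = 1.0849 × 1.0830 = 1.174947
Real growth factor = 1.214250 / 1.174947 = 1.033451
Total real return = 1.033451 − 1 → 3.35%.

3.35%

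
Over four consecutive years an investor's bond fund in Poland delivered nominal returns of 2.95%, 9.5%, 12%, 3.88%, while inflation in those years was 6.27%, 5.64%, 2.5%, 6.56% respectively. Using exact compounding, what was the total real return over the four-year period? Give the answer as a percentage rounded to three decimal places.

Compound the nominal returns: 1.0295 × 1.0950 × 1.1200 × 1.0388 = 1.311567.
Compound inflation: 1.0627 × 1.0564 × 1.0250 × 1.0656 = 1.226188.
Deflate: 1.311567 / 1.226188 = 1.069629.
Total real return = 1.069629 − 1 → 6.963%.

6.963%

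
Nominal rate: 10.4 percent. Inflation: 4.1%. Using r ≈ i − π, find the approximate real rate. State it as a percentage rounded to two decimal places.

6.30%

r ≈ i − π = 10.4% − 4.1% = 6.30%.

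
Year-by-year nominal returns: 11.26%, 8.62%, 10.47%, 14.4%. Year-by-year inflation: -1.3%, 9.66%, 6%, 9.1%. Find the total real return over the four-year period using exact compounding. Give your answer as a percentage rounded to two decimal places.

Compound the nominal returns: 1.1126 × 1.0862 × 1.1047 × 1.1440 = 1.527282.
Compound inflation: 0.9870 × 1.0966 × 1.0600 × 1.0910 = 1.251688.
Deflate: 1.527282 / 1.251688 = 1.220178.
Total real return = 1.220178 − 1 → 22.02%.

22.02%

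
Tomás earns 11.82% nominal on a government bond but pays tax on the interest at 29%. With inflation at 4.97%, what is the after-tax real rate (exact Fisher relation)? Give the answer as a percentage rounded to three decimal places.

After-tax nominal return = 11.82% × (1 − 0.29) = 8.3922%.
1 + r = 1.083922 / 1.04970 = 1.032602
After-tax real rate = 1.032602 − 1 → 3.260%.

3.260%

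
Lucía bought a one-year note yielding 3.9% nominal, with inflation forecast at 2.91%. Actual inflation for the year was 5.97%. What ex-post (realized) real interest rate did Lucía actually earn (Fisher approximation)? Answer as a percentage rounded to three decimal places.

Ex-post: 3.9% − 5.97% = -2.070%
So the realized real rate is -2.070%.

-2.070%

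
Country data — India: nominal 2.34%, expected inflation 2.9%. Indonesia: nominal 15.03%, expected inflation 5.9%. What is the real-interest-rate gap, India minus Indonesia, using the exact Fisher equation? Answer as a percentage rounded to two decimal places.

-9.17%

India: (1 + 0.0234)/(1 + 0.0290) − 1 = -0.5442%
Indonesia: (1 + 0.1503)/(1 + 0.0590) − 1 = 8.6213%
Differential = -0.5442% − 8.6213% = -9.1656% → -9.17%.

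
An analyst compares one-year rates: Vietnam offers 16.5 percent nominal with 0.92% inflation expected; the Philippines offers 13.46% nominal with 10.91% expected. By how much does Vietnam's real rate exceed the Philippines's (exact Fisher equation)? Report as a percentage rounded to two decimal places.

13.14%

Vietnam: (1 + 0.1650)/(1 + 0.0092) − 1 = 15.4380%
The Philippines: (1 + 0.1346)/(1 + 0.1091) − 1 = 2.2992%
Differential = 15.4380% − 2.2992% = 13.1388% → 13.14%.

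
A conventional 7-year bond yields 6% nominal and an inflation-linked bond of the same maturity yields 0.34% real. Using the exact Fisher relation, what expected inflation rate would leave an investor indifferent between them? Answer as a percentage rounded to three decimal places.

(1 + π) = (1 + i)/(1 + r) = 1.06000 / 1.00340 = 1.056408
Break-even inflation = 1.056408 − 1 → 5.641%.

5.641%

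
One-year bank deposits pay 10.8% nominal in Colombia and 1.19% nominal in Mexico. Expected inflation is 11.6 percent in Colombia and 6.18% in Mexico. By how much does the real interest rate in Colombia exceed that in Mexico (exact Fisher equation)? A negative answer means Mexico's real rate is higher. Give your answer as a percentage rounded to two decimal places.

Colombia: (1 + 0.1080)/(1 + 0.1160) − 1 = -0.7168%
Mexico: (1 + 0.0119)/(1 + 0.0618) − 1 = -4.6996%
Differential = -0.7168% − (-4.6996%) = 3.9827% → 3.98%.

3.98%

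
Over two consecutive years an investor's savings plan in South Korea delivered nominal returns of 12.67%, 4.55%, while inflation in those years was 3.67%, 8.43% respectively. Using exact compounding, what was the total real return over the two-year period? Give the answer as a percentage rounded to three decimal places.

4.792%

Compound the nominal returns: 1.1267 × 1.0455 = 1.177965.
Compound inflation: 1.0367 × 1.0843 = 1.124094.
Deflate: 1.177965 / 1.124094 = 1.047924.
Total real return = 1.047924 − 1 → 4.792%.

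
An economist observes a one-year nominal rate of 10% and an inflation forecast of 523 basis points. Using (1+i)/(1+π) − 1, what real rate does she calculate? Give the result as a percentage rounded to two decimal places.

By the Fisher equation, 1 + r = (1 + i)/(1 + π).
1 + r = 1.10000 / 1.05230 = 1.045329
r = 1.045329 − 1 = 4.5329%, i.e. 4.53%.

4.53%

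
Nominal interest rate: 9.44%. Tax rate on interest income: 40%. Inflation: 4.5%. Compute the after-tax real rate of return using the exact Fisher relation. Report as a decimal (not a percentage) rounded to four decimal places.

After-tax nominal return = 9.44% × (1 − 0.4) = 5.6640%.
1 + r = 1.05664 / 1.04500 = 1.011139
After-tax real rate = 1.011139 − 1 → 0.0111.

0.0111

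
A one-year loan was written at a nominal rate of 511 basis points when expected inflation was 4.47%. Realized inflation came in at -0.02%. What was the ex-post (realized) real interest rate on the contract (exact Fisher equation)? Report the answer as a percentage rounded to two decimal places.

5.13%

Ex-post: (1 + 0.0511)/(1 − 0.0002) − 1 = 5.1310%
So the realized real rate is 5.13%.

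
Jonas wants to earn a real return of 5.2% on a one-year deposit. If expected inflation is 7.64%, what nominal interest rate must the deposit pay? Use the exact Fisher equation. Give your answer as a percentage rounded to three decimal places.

(1 + i) = (1 + r)(1 + π) = 1.05200 × 1.07640 = 1.1323728
i = 1.1323728 − 1, so the required nominal rate is 13.237%.

13.237%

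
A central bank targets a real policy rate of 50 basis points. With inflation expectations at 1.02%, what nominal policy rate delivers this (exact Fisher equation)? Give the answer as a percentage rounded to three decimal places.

(1 + i) = (1 + r)(1 + π) = 1.00500 × 1.01020 = 1.015251
i = 1.015251 − 1, so the required nominal rate is 1.525%.

1.525%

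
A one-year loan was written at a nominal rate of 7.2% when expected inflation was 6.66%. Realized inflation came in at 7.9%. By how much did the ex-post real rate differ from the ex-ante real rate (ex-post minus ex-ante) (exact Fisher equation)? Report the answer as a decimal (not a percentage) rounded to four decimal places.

Ex-ante: (1 + 0.0720)/(1 + 0.0666) − 1 = 0.50628%
Ex-post: (1 + 0.0720)/(1 + 0.0790) − 1 = -0.64875%
Difference (ex-post − ex-ante) = -1.15503% → -0.0116.

-0.0116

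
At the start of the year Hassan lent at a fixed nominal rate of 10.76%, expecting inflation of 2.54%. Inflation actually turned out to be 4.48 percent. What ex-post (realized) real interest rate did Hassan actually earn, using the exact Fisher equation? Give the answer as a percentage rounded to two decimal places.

6.01%

Ex-post: (1 + 0.1076)/(1 + 0.0448) − 1 = 6.0107%
So the realized real rate is 6.01%.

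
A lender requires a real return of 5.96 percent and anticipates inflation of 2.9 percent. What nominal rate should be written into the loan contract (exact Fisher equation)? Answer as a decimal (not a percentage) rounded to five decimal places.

0.09033

(1 + i) = (1 + r)(1 + π) = 1.05960 × 1.02900 = 1.0903284
i = 1.0903284 − 1, so the required nominal rate is 0.09033.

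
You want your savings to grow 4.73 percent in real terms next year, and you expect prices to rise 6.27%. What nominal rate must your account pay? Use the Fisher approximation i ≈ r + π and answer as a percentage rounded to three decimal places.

11.000%

i ≈ r + π = 4.73% + 6.27% = 11.000%.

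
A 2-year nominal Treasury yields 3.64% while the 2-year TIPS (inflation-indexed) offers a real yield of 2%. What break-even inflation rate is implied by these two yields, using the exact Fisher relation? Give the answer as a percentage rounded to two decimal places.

1.61%

(1 + π) = (1 + i)/(1 + r) = 1.03640 / 1.02000 = 1.016078
Break-even inflation = 1.016078 − 1 → 1.61%.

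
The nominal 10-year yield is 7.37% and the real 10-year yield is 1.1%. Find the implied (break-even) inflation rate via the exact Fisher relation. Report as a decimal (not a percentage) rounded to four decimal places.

(1 + π) = (1 + i)/(1 + r) = 1.07370 / 1.01100 = 1.062018
Break-even inflation = 1.062018 − 1 → 0.0620.

0.0620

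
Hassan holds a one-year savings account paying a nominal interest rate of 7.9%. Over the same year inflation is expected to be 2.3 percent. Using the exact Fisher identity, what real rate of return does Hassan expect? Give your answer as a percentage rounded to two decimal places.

5.47%

By the Fisher identity, 1 + r = (1 + i)/(1 + π).
1 + r = 1.07900 / 1.02300 = 1.054741
r = 1.054741 − 1 = 5.4741%, i.e. 5.47%.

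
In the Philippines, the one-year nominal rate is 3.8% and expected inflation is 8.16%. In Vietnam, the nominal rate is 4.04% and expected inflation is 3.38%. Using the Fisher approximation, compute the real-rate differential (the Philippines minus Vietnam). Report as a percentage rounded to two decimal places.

The Philippines: 3.8% − 8.16% = -4.360%
Vietnam: 4.04% − 3.38% = 0.660%
Differential = -5.020% → -5.02%.

-5.02%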